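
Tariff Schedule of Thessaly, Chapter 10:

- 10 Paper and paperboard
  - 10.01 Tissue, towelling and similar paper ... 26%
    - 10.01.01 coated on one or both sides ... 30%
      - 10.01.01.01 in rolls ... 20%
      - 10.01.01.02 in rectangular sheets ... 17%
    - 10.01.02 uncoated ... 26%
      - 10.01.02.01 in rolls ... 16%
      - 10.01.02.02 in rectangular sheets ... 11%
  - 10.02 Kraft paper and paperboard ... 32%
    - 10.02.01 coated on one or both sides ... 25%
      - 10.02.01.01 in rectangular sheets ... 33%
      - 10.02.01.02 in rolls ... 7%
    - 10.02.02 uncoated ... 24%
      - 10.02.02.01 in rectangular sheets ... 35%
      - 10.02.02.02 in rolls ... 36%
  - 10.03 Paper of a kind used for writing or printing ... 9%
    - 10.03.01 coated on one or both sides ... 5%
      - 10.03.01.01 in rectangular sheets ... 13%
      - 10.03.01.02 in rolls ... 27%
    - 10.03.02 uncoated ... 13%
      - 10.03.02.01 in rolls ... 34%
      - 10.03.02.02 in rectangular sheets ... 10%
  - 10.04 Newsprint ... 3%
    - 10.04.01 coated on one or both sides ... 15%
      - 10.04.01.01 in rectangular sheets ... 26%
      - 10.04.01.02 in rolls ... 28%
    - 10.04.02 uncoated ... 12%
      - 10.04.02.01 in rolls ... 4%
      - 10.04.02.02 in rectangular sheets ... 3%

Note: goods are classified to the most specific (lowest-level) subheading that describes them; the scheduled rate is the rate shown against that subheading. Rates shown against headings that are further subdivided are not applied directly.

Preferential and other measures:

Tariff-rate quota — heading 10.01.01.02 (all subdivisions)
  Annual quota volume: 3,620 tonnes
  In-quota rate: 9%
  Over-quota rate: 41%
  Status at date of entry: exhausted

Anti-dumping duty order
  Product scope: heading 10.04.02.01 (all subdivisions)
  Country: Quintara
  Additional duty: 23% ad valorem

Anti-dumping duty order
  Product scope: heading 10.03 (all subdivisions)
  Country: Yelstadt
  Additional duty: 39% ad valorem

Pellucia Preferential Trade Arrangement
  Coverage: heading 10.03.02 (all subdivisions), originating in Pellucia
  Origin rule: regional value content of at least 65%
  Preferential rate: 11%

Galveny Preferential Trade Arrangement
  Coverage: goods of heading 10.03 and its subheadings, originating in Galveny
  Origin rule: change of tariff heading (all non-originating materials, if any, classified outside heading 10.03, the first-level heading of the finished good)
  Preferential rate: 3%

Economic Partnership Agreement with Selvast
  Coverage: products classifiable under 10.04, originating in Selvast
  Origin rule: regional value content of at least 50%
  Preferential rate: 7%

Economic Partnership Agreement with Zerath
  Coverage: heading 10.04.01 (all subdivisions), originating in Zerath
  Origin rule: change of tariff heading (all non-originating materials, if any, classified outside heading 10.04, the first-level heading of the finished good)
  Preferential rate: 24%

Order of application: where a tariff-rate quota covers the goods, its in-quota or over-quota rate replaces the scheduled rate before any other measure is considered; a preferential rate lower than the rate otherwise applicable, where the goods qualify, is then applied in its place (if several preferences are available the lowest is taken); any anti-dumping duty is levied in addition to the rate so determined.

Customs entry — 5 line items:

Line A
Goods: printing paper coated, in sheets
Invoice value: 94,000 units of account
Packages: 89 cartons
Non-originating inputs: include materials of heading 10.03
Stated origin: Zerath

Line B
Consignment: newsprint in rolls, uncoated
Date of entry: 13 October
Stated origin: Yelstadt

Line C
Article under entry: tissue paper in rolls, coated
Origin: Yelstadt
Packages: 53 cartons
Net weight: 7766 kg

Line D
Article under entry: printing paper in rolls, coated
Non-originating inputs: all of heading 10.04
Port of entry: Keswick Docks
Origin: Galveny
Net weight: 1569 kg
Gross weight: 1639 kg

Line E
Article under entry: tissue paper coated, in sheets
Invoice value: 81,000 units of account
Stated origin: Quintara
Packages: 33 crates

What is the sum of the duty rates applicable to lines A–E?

Line A: printing paper → 10.03; coated → 10.03.01; in sheets → 10.03.01.01. Scheduled 13%. Zerath agreement on 10.04.01: 10.03.01.01 not covered. → 13%.
Line B: newsprint → 10.04; uncoated → 10.04.02; in rolls → 10.04.02.01. Scheduled 4%. No special measure applies. → 4%.
Line C: tissue paper → 10.01; coated → 10.01.01; in rolls → 10.01.01.01. Scheduled 20%. No special measure applies. → 20%.
Line D: printing paper → 10.03; coated → 10.03.01; in rolls → 10.03.01.02. Scheduled 27%. Galveny agreement on 10.03: CTH met → 3% available; preferential 3%. → 3%.
Line E: tissue paper → 10.01; coated → 10.01.01; in sheets → 10.01.01.02. Scheduled 17%. quota on 10.01.01.02 exhausted → over-quota 41%. → 41%.
Sum: 13% + 4% + 20% + 3% + 41% = 81%.

81%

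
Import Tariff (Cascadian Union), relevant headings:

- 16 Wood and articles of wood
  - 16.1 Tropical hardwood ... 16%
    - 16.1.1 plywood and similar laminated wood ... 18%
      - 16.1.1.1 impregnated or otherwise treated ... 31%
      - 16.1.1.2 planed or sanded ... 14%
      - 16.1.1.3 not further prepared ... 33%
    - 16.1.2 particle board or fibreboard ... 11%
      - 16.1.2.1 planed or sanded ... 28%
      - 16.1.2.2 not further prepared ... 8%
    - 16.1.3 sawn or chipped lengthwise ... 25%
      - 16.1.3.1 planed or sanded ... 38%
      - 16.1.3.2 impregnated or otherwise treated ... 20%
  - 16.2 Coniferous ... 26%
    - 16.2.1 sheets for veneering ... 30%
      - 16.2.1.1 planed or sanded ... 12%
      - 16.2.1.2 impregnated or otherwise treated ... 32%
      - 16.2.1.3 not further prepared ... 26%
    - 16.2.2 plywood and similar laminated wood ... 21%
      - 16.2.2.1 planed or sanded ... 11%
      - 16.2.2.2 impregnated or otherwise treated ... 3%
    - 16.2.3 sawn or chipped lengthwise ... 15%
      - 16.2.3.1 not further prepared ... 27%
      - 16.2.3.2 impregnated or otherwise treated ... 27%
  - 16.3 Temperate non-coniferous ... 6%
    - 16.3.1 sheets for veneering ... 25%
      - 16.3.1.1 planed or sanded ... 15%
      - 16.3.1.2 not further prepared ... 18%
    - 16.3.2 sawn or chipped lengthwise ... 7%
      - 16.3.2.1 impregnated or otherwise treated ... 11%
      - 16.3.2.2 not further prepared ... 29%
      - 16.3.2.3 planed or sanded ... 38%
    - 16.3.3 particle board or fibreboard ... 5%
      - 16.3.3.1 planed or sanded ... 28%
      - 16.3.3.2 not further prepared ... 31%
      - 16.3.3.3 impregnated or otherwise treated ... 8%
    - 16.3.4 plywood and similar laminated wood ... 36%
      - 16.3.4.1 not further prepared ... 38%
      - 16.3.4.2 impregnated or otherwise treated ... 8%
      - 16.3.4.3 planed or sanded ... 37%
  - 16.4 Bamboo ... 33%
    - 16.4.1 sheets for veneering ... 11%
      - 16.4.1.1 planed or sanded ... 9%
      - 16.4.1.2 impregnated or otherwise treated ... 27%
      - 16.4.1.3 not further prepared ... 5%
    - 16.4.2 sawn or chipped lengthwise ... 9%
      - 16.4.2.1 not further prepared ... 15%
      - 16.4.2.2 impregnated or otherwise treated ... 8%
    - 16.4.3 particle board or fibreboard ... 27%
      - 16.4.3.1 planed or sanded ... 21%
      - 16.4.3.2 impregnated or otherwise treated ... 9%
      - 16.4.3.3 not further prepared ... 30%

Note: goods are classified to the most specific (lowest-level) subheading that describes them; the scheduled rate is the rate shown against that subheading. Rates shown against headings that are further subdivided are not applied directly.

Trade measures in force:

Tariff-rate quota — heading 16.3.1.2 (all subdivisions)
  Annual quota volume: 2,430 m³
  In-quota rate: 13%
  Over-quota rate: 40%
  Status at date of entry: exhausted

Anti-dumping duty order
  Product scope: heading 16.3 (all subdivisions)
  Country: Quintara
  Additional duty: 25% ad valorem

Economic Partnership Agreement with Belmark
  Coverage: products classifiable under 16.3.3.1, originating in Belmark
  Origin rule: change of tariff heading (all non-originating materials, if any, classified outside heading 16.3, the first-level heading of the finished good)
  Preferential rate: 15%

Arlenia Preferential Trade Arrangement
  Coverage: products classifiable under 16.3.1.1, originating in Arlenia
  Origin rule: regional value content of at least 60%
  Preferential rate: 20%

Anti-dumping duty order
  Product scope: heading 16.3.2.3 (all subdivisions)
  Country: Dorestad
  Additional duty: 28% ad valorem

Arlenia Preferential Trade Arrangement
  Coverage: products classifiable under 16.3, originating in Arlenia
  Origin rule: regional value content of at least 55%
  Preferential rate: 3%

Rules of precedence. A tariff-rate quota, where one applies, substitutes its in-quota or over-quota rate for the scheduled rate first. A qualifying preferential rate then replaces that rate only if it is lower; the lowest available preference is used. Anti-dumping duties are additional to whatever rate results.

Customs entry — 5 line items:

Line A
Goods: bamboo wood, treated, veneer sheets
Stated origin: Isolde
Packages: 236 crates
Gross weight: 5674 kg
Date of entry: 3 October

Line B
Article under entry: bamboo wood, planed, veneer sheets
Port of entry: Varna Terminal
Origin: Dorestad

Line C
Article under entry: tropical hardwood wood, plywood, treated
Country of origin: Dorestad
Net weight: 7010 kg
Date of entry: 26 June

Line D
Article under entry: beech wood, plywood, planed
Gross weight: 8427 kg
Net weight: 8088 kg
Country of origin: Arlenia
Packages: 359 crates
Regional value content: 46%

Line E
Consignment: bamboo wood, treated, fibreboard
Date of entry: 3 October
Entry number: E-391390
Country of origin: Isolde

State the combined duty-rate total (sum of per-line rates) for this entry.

113%

Line A: bamboo → 16.4; veneer sheets → 16.4.1; treated → 16.4.1.2. Scheduled 27%. No special measure applies. → 27%.
Line B: bamboo → 16.4; veneer sheets → 16.4.1; planed → 16.4.1.1. Scheduled 9%. No special measure applies. → 9%.
Line C: tropical hardwood → 16.1; plywood → 16.1.1; treated → 16.1.1.1. Scheduled 31%. No special measure applies. → 31%.
Line D: beech → 16.3; plywood → 16.3.4; planed → 16.3.4.3. Scheduled 37%. Arlenia agreement on 16.3.1.1: 16.3.4.3 not covered; Arlenia agreement on 16.3: RVC < 55%. → 37%.
Line E: bamboo → 16.4; fibreboard → 16.4.3; treated → 16.4.3.2. Scheduled 9%. No special measure applies. → 9%.
Sum: 27% + 9% + 31% + 37% + 9% = 113%.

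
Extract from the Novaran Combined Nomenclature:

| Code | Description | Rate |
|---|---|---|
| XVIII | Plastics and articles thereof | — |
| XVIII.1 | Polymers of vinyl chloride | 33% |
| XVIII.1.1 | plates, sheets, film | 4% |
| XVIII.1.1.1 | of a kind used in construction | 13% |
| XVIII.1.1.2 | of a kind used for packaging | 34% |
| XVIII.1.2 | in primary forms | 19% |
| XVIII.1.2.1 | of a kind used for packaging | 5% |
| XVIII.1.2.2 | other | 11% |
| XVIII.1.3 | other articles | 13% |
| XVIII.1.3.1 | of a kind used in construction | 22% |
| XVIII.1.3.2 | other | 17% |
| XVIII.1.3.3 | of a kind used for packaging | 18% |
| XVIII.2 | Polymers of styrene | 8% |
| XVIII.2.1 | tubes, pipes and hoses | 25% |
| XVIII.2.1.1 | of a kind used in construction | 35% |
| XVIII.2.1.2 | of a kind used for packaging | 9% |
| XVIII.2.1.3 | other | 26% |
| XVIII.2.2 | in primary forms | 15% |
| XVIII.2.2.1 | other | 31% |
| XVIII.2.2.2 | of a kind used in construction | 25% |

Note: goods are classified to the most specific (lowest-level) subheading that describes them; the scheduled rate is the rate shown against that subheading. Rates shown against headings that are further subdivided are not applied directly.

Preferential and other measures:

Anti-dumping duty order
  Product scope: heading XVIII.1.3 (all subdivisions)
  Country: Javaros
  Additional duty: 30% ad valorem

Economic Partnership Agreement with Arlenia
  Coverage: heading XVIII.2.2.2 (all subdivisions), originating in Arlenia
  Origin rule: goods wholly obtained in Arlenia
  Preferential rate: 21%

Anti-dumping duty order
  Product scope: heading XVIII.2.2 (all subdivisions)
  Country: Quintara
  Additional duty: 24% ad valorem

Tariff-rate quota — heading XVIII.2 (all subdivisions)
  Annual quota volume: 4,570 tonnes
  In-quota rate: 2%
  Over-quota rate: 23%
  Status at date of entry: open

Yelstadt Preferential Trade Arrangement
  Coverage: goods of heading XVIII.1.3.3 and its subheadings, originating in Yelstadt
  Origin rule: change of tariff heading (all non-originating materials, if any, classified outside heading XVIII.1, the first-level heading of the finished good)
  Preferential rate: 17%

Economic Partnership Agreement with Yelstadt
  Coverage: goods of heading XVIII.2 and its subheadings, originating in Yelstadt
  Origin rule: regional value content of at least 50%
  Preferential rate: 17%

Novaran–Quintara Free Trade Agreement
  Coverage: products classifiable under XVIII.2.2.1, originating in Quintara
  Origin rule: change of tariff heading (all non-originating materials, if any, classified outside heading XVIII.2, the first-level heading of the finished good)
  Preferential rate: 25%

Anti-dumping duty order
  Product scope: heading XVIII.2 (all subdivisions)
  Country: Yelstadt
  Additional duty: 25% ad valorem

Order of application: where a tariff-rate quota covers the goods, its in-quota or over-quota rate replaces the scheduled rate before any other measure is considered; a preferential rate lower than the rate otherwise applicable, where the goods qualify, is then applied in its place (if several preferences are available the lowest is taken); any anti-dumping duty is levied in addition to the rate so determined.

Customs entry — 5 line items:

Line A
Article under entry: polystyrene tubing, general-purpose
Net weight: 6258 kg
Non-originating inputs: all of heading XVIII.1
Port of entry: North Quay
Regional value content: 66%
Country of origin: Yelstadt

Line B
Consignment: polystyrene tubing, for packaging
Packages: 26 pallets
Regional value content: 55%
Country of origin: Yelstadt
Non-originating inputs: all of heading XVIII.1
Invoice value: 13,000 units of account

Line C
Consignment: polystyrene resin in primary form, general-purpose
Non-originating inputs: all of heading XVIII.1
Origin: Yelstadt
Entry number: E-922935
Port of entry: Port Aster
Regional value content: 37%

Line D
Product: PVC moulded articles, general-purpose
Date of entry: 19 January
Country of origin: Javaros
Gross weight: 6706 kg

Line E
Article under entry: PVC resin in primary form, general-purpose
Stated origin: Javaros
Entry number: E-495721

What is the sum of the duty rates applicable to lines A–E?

139%

Line A: polystyrene → XVIII.2; tubing → XVIII.2.1; general-purpose → XVIII.2.1.3. Scheduled 26%. quota on XVIII.2 open → in-quota 2%; Yelstadt agreement on XVIII.1.3.3: XVIII.2.1.3 not covered; Yelstadt agreement on XVIII.2: RVC ≥ 50% → 17% available; preference 17% not lower than 2% → no reduction; anti-dumping (Yelstadt, XVIII.2): +25%; total 2% + 25% = 27%. → 27%.
Line B: polystyrene → XVIII.2; tubing → XVIII.2.1; for packaging → XVIII.2.1.2. Scheduled 9%. quota on XVIII.2 open → in-quota 2%; Yelstadt agreement on XVIII.1.3.3: XVIII.2.1.2 not covered; Yelstadt agreement on XVIII.2: RVC ≥ 50% → 17% available; preference 17% not lower than 2% → no reduction; anti-dumping (Yelstadt, XVIII.2): +25%; total 2% + 25% = 27%. → 27%.
Line C: polystyrene → XVIII.2; resin in primary form → XVIII.2.2; general-purpose → XVIII.2.2.1. Scheduled 31%. quota on XVIII.2 open → in-quota 2%; Yelstadt agreement on XVIII.1.3.3: XVIII.2.2.1 not covered; Yelstadt agreement on XVIII.2: RVC < 50%; anti-dumping (Yelstadt, XVIII.2): +25%; total 2% + 25% = 27%. → 27%.
Line D: PVC → XVIII.1; moulded articles → XVIII.1.3; general-purpose → XVIII.1.3.2. Scheduled 17%. anti-dumping (Javaros, XVIII.1.3): +30%; total 17% + 30% = 47%. → 47%.
Line E: PVC → XVIII.1; resin in primary form → XVIII.1.2; general-purpose → XVIII.1.2.2. Scheduled 11%. No special measure applies. → 11%.
Sum: 27% + 27% + 27% + 47% + 11% = 139%.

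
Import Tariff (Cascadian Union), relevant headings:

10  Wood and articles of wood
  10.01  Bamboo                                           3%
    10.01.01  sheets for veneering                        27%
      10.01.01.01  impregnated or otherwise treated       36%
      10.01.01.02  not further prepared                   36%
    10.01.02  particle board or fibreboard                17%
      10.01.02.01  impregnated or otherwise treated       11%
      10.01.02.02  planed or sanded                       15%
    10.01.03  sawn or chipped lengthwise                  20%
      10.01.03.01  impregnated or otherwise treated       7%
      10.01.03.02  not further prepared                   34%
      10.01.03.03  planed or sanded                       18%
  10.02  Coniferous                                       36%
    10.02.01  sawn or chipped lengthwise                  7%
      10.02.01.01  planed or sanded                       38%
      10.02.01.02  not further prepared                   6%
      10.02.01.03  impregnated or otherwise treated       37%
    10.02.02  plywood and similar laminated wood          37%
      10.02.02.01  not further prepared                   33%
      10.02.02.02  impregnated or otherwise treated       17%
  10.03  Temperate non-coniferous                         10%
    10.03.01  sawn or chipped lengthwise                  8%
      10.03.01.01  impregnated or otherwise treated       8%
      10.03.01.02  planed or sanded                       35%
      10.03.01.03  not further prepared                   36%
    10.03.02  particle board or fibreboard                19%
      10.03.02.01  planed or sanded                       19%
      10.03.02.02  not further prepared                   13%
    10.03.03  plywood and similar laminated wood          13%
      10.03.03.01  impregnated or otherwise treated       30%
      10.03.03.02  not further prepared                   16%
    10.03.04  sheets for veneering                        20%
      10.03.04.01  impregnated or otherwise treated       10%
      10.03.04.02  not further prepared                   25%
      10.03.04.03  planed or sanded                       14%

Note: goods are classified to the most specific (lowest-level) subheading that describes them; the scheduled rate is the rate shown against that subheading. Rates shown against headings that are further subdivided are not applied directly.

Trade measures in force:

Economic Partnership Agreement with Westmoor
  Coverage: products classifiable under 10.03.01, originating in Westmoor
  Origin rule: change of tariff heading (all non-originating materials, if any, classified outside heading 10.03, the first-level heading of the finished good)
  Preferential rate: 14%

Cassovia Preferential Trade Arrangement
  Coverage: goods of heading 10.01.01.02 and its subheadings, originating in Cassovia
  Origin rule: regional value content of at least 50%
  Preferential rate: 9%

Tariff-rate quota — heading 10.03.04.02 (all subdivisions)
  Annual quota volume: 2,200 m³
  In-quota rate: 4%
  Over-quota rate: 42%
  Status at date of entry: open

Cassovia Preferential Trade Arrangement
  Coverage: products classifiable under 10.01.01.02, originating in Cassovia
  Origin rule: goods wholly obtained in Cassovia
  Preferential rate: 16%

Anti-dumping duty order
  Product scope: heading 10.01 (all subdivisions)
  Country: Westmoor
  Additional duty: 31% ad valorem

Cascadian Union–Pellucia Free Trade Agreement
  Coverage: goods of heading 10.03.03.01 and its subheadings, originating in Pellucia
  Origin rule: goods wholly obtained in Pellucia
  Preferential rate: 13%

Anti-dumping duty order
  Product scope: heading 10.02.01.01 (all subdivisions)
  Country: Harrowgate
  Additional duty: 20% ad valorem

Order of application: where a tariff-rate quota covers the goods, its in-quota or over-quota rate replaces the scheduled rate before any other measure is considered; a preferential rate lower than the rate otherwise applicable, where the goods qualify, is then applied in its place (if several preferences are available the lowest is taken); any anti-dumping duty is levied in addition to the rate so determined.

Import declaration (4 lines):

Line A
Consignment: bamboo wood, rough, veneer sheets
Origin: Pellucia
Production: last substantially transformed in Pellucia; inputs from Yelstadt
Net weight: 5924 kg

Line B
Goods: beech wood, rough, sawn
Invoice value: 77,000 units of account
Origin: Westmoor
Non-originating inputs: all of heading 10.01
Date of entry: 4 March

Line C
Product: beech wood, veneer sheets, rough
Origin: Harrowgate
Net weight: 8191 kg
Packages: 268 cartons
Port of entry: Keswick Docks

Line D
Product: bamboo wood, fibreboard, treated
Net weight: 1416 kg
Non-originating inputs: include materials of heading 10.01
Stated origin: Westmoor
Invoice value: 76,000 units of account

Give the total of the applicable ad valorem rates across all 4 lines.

Line A: bamboo → 10.01; veneer sheets → 10.01.01; rough → 10.01.01.02. Scheduled 36%. Pellucia agreement on 10.03.03.01: 10.01.01.02 not covered. → 36%.
Line B: beech → 10.03; sawn → 10.03.01; rough → 10.03.01.03. Scheduled 36%. Westmoor agreement on 10.03.01: CTH met → 14% available; preferential 14%. → 14%.
Line C: beech → 10.03; veneer sheets → 10.03.04; rough → 10.03.04.02. Scheduled 25%. quota on 10.03.04.02 open → in-quota 4%. → 4%.
Line D: bamboo → 10.01; fibreboard → 10.01.02; treated → 10.01.02.01. Scheduled 11%. Westmoor agreement on 10.03.01: 10.01.02.01 not covered; anti-dumping (Westmoor, 10.01): +31%; total 11% + 31% = 42%. → 42%.
Sum: 36% + 14% + 4% + 42% = 96%.

96%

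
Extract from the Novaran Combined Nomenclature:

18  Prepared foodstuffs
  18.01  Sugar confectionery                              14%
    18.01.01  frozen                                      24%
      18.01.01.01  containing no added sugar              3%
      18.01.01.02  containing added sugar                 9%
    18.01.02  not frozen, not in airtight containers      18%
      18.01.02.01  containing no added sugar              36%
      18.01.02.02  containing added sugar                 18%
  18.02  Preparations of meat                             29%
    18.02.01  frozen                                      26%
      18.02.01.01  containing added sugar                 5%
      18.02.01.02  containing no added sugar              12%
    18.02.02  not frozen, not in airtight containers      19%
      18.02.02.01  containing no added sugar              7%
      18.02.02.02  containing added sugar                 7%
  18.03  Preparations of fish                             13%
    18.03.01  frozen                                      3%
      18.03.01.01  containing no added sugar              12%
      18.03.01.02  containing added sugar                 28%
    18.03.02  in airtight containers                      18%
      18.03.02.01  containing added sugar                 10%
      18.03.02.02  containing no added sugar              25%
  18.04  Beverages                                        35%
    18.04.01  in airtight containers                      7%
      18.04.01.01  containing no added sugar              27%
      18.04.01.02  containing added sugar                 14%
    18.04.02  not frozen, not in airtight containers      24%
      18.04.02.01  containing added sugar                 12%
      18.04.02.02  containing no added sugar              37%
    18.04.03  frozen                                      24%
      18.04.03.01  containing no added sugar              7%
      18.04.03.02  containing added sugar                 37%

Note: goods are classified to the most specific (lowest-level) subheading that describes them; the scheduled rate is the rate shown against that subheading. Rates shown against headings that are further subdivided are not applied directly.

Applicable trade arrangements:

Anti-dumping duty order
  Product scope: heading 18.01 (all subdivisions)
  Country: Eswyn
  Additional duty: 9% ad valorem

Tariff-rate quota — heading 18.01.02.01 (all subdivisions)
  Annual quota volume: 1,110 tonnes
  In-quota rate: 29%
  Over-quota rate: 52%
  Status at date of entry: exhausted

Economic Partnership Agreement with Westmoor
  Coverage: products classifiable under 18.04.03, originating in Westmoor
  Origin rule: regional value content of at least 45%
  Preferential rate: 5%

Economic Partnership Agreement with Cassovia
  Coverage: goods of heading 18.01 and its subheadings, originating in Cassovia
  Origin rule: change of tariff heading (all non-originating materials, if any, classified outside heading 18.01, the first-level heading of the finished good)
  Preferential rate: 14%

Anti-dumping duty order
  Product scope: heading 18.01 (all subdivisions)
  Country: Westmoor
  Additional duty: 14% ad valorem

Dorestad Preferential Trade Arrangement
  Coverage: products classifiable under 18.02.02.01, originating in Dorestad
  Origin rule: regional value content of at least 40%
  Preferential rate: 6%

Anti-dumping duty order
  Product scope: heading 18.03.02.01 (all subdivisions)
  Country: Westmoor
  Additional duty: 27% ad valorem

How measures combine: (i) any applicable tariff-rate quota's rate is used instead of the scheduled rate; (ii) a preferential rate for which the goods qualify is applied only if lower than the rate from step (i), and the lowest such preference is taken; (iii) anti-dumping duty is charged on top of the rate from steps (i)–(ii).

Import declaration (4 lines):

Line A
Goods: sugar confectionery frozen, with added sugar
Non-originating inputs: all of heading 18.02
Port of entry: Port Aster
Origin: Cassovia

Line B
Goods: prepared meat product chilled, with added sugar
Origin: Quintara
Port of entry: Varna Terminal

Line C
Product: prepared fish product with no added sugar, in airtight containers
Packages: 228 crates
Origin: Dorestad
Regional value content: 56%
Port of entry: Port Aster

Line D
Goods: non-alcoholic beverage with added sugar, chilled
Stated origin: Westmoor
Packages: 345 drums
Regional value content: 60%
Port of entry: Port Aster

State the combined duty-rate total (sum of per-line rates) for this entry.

53%

Line A: sugar confectionery → 18.01; frozen → 18.01.01; with added sugar → 18.01.01.02. Scheduled 9%. Cassovia agreement on 18.01: CTH met → 14% available; preference 14% not lower than 9% → no reduction. → 9%.
Line B: prepared meat product → 18.02; chilled → 18.02.02; with added sugar → 18.02.02.02. Scheduled 7%. No special measure applies. → 7%.
Line C: prepared fish product → 18.03; in airtight containers → 18.03.02; with no added sugar → 18.03.02.02. Scheduled 25%. Dorestad agreement on 18.02.02.01: 18.03.02.02 not covered. → 25%.
Line D: non-alcoholic beverage → 18.04; chilled → 18.04.02; with added sugar → 18.04.02.01. Scheduled 12%. Westmoor agreement on 18.04.03: 18.04.02.01 not covered. → 12%.
Sum: 9% + 7% + 25% + 12% = 53%.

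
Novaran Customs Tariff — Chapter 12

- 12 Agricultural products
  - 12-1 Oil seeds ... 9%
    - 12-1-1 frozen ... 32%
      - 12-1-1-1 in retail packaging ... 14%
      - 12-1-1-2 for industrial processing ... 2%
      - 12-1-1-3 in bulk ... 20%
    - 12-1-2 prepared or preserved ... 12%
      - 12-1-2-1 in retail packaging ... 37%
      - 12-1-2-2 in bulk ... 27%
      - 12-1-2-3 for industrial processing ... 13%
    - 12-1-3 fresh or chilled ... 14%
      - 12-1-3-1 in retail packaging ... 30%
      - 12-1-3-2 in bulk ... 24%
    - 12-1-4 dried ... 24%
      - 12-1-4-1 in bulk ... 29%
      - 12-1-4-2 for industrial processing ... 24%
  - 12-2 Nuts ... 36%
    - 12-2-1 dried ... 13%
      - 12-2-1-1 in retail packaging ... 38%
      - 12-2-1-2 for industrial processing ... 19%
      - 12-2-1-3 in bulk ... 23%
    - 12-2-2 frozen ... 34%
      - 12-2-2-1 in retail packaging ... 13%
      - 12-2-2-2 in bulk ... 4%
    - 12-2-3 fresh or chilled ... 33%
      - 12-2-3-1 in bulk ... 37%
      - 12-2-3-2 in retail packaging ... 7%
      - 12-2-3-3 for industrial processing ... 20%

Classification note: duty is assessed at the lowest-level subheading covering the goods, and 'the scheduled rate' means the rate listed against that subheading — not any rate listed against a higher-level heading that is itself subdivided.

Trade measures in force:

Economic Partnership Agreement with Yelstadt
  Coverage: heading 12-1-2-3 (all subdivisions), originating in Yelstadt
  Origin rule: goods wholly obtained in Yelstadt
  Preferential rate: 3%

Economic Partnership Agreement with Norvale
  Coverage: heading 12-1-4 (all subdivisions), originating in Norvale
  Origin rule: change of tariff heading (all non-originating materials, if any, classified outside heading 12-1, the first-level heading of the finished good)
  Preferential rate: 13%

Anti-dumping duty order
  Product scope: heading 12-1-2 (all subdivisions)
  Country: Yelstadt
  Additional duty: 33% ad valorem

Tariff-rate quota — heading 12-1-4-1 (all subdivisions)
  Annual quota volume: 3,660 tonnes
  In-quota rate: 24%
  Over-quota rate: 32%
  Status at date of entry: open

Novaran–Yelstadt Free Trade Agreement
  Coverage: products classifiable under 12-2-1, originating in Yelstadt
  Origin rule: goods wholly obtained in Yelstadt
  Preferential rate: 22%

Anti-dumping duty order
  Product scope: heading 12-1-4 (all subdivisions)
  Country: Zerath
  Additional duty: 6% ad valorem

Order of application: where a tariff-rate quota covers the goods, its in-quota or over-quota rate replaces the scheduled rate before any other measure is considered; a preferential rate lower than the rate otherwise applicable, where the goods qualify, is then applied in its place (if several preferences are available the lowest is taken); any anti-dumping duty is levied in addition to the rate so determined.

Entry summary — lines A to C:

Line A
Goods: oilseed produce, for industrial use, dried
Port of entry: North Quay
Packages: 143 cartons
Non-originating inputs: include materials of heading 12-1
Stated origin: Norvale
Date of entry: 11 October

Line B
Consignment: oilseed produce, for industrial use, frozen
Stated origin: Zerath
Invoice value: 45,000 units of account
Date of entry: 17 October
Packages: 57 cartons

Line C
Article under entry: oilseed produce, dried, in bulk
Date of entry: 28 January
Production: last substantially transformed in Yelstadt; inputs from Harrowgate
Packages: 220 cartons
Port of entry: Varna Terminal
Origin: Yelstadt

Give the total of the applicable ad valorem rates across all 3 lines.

50%

Line A: oilseed → 12-1; dried → 12-1-4; for industrial use → 12-1-4-2. Scheduled 24%. Norvale agreement on 12-1-4: CTH not met. → 24%.
Line B: oilseed → 12-1; frozen → 12-1-1; for industrial use → 12-1-1-2. Scheduled 2%. No special measure applies. → 2%.
Line C: oilseed → 12-1; dried → 12-1-4; in bulk → 12-1-4-1. Scheduled 29%. quota on 12-1-4-1 open → in-quota 24%; Yelstadt agreement on 12-1-2-3: 12-1-4-1 not covered; Yelstadt agreement on 12-2-1: 12-1-4-1 not covered. → 24%.
Sum: 24% + 2% + 24% = 50%.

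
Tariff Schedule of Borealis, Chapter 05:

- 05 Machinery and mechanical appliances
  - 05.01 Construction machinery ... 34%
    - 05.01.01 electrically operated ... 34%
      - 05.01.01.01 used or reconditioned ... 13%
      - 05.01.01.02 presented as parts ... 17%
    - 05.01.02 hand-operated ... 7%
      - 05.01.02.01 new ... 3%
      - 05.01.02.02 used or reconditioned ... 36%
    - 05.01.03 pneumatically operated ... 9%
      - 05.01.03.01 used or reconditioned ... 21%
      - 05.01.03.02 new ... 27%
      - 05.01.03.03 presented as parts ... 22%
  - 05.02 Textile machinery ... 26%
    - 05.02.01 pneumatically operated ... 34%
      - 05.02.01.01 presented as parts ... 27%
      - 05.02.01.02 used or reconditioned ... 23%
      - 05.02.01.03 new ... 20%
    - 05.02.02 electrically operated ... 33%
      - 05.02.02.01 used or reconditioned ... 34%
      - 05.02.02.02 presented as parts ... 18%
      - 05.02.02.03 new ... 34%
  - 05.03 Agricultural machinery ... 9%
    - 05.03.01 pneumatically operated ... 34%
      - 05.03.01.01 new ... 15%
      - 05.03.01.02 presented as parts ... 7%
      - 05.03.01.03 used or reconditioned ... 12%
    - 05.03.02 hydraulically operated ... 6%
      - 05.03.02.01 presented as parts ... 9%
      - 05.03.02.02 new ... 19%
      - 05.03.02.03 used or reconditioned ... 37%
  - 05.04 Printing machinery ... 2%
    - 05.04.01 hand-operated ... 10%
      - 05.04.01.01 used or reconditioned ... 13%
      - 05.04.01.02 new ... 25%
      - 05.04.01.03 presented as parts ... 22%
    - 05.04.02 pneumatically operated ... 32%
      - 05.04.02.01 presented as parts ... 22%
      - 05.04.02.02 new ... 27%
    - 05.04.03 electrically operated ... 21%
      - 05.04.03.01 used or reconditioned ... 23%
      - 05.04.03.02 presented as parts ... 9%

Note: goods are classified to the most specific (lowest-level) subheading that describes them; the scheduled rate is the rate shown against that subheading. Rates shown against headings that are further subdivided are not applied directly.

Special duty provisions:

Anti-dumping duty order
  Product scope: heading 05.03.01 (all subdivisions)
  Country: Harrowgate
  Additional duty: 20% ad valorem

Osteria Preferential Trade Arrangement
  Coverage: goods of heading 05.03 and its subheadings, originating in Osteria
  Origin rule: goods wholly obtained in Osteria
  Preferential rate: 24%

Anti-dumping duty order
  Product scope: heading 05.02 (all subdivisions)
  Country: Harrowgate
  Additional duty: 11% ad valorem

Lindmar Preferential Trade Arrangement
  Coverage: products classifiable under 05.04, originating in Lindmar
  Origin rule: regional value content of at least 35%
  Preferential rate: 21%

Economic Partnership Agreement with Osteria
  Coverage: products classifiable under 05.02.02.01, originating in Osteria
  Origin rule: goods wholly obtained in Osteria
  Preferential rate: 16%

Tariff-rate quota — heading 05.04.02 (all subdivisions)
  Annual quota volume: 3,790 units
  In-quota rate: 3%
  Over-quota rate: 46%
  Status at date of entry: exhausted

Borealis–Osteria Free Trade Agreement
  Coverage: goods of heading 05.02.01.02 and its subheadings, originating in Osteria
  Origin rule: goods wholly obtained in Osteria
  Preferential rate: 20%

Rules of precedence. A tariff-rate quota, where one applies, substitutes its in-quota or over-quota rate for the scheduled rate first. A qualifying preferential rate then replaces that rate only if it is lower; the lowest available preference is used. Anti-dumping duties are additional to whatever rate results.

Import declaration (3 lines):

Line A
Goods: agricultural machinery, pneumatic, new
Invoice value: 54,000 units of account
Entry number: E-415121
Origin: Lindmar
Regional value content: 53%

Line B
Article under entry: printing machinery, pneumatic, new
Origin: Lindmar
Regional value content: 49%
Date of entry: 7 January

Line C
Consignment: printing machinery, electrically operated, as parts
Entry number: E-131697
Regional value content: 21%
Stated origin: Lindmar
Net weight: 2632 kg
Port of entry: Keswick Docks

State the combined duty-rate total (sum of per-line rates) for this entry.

45%

Line A: agricultural → 05.03; pneumatic → 05.03.01; new → 05.03.01.01. Scheduled 15%. Lindmar agreement on 05.04: 05.03.01.01 not covered. → 15%.
Line B: printing → 05.04; pneumatic → 05.04.02; new → 05.04.02.02. Scheduled 27%. quota on 05.04.02 exhausted → over-quota 46%; Lindmar agreement on 05.04: RVC ≥ 35% → 21% available; preferential 21%. → 21%.
Line C: printing → 05.04; electrically operated → 05.04.03; as parts → 05.04.03.02. Scheduled 9%. Lindmar agreement on 05.04: RVC < 35%. → 9%.
Sum: 15% + 21% + 9% = 45%.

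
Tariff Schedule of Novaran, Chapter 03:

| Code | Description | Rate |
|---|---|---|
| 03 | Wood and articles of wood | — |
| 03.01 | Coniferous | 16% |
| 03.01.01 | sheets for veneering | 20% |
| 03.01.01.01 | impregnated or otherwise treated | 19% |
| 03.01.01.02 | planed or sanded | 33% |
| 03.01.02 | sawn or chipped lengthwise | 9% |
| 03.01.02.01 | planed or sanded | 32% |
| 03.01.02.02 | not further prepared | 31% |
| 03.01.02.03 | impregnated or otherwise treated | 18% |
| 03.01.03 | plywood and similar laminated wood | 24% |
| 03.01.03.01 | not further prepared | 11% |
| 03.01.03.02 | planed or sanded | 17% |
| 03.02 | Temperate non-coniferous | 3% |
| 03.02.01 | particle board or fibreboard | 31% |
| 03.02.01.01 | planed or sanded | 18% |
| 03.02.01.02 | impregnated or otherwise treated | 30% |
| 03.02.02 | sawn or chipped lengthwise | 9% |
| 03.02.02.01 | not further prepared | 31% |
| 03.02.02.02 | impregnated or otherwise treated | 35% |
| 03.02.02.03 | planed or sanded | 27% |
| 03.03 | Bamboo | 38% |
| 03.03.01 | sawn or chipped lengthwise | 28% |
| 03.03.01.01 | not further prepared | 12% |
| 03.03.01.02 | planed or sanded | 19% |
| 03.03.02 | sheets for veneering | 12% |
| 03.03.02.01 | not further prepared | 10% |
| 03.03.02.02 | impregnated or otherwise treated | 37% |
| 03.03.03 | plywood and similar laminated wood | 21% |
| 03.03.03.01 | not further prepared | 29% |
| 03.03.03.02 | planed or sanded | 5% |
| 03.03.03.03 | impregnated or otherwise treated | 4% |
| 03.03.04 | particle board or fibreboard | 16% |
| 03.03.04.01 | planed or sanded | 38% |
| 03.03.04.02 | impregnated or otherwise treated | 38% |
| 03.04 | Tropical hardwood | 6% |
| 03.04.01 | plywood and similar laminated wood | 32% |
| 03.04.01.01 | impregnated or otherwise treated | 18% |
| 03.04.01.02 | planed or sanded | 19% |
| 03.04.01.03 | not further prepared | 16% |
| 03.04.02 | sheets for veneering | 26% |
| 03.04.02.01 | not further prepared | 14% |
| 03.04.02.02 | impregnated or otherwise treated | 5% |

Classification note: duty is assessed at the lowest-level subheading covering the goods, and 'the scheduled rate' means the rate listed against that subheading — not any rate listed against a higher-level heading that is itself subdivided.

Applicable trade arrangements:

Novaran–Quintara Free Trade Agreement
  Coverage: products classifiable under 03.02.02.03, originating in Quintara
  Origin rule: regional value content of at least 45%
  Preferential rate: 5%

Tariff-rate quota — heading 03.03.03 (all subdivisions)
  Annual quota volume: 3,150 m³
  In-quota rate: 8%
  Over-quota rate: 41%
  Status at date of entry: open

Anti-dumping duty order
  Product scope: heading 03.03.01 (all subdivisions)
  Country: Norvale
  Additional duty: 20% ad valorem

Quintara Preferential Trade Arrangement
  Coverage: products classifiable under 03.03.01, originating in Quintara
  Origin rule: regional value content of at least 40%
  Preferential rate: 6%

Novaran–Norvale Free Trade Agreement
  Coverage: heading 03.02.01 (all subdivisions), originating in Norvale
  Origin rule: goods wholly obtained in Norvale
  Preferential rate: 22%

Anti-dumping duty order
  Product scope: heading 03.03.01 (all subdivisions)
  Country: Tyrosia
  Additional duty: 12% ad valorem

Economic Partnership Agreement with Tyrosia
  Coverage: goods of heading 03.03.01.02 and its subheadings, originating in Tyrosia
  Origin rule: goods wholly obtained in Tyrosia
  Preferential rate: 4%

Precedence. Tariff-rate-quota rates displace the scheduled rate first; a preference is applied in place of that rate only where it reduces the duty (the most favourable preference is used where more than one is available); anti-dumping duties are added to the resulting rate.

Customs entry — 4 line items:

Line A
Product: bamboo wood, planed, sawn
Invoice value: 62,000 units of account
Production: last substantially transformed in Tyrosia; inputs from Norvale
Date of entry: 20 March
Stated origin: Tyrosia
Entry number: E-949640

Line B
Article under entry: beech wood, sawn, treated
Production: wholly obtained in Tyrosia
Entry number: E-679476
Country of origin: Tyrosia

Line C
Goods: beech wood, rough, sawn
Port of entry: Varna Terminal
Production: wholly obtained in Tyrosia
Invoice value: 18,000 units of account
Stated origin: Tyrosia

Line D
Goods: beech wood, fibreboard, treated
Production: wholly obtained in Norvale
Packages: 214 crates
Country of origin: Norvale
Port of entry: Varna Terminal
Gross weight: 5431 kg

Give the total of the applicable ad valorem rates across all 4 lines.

Line A: bamboo → 03.03; sawn → 03.03.01; planed → 03.03.01.02. Scheduled 19%. Tyrosia agreement on 03.03.01.02: not wholly obtained; anti-dumping (Tyrosia, 03.03.01): +12%; total 19% + 12% = 31%. → 31%.
Line B: beech → 03.02; sawn → 03.02.02; treated → 03.02.02.02. Scheduled 35%. Tyrosia agreement on 03.03.01.02: 03.02.02.02 not covered. → 35%.
Line C: beech → 03.02; sawn → 03.02.02; rough → 03.02.02.01. Scheduled 31%. Tyrosia agreement on 03.03.01.02: 03.02.02.01 not covered. → 31%.
Line D: beech → 03.02; fibreboard → 03.02.01; treated → 03.02.01.02. Scheduled 30%. Norvale agreement on 03.02.01: wholly obtained → 22% available; preferential 22%. → 22%.
Sum: 31% + 35% + 31% + 22% = 119%.

119%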